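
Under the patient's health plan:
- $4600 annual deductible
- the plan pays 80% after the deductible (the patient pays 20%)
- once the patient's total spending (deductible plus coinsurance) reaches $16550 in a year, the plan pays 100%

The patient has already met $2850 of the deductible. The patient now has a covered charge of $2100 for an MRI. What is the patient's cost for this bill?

$2850 of the $4600 deductible is already met, leaving $1750.
That leaves $2100 − $1750 = $350 for coinsurance.
20% of $350 = $70 falls to the patient.
Patient responsibility before any cap: $1750 + $70 = $1820.
Year-to-date out-of-pocket becomes $2850 + $1820 = $4670, still under the $16550 maximum, so no cap applies.

$1820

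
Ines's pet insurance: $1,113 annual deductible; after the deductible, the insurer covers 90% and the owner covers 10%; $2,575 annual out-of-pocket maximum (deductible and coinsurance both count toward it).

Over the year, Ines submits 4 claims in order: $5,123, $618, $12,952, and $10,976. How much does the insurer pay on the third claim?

$11,952.80

Claim 1 ($5,123): $1,113 to deductible, leaving $4,010; coinsurance $4,010 × 10% = $401. Cost to owner: $1,514. OOP to date $1,514. Insurer: $5,123 − $1,514 = $3,609.
Claim 2 ($618): 10% coinsurance on $618 = $61.80. Owner owes $61.80 (running OOP $1,575.80). Insurer: $618 − $61.80 = $556.20.
Claim 3 ($12,952): deductible already satisfied, so owner's share is 10% × $12,952 = $1,295.20. That would push OOP to $2,871, over the $2,575 cap, so owner pays $2,575 − $1,575.80 = $999.20. Insurer: $12,952 − $999.20 = $11,952.80.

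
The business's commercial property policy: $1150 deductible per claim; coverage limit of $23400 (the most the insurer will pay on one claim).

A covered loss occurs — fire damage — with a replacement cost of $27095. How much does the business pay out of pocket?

After the deductible, $27095 − $1150 = $25945 remains.
The $23400 per-incident cap binds; insurer pays $23400.
Out of pocket: $27095 − $23400 = $3695.

$3695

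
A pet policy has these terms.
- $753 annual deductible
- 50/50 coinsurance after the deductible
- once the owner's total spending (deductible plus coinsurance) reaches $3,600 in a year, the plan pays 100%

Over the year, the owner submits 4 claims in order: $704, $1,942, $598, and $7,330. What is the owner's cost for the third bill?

$299

Bill 1, $704: entire amount goes to the deductible. Owner owes $704 (running OOP $704).
Bill 2, $1,942: $49 to deductible, leaving $1,893; coinsurance $1,893 × 50% = $946.50. Owner pays $995.50; OOP now $1,699.50.
Bill 3, $598: deductible met; 50% of $598 = $299. Cost to owner: $299. OOP to date $1,998.50.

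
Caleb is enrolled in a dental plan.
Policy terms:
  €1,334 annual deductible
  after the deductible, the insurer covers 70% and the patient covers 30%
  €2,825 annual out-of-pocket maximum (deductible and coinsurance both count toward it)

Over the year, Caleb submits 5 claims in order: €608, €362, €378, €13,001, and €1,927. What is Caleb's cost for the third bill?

Claim 1 — €608: fully absorbed by the deductible. Cost to patient: €608. OOP to date €608.
Claim 2 — €362: entire amount goes to the deductible. Patient pays €362; OOP now €970.
Claim 3 — €378: deductible takes €364, €14 remains; patient's 30% is €4.20. Patient pays €368.20; OOP now €1,338.20.

€368.20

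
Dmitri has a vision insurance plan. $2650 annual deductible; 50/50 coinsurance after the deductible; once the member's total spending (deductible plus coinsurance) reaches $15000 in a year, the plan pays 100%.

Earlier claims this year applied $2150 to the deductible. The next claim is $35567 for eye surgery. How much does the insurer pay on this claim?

$2150 of the $2650 deductible is already met, leaving $500.
After the $500 deductible portion, $35567 − $500 = $35067 is subject to coinsurance.
50% of $35067 = $17533.50 falls to the member.
So the member owes $500 + $17533.50 = $18033.50 before any cap.
Adding $18033.50 to the $2150 already spent would give $20183.50, which exceeds the $15000 cap; the member pays just $15000 − $2150 = $12850.
Insurer pays the balance: $35567 − $12850 = $22717.

$22717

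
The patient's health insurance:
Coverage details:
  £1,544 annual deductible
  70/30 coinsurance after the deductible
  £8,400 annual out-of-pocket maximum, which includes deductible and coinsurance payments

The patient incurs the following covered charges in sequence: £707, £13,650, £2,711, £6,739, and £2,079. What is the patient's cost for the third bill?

£813.30

Bill 1, £707: all of it applies to the deductible. Patient pays £707; OOP now £707.
Bill 2, £13,650: deductible takes £837, £12,813 remains; patient's 30% is £3,843.90. Cost to patient: £4,680.90. OOP to date £5,387.90.
Bill 3, £2,711: 30% coinsurance on £2,711 = £813.30. Patient owes £813.30 (running OOP £6,201.20).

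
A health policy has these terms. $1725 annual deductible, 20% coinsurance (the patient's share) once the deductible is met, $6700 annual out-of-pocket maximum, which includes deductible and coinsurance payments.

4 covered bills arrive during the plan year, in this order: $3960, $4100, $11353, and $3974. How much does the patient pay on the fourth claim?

$794.80

Claim 1 — $3960: $1725 to deductible, leaving $2235; 20% of $2235 = $447. Patient owes $2172 (running OOP $2172).
Claim 2 — $4100: deductible met; 20% of $4100 = $820. Cost to patient: $820. OOP to date $2992.
Claim 3 — $11353: deductible met; 20% of $11353 = $2270.60. Patient owes $2270.60 (running OOP $5262.60).
Claim 4 — $3974: deductible already satisfied, so patient's share is 20% × $3974 = $794.80. Patient owes $794.80 (running OOP $6057.40).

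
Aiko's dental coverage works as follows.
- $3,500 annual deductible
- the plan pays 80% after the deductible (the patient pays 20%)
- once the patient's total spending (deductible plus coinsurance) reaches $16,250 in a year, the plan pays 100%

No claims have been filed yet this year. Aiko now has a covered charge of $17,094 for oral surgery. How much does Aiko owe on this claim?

$6,218.80

Deductible not yet touched, so the first $3,500 of the bill goes to the deductible.
After the $3,500 deductible portion, $17,094 − $3,500 = $13,594 is subject to coinsurance.
Coinsurance: $13,594 × 20% = $2,718.80.
That puts the patient's cost at $3,500 + $2,718.80 = $6,218.80 before any cap.
Cumulative spending $0 + $6,218.80 = $6,218.80 stays under the $16,250 maximum.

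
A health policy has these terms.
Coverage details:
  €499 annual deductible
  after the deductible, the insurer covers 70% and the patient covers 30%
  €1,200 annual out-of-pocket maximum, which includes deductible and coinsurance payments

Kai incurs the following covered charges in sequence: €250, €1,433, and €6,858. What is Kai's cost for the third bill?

#1 (€250): fully absorbed by the deductible. Cost to patient: €250. OOP to date €250.
#2 (€1,433): €249 to deductible, leaving €1,184; 30% of €1,184 = €355.20. Cost to patient: €604.20. OOP to date €854.20.
#3 (€6,858): 30% coinsurance on €6,858 = €2,057.40. OOP would hit €2,911.60 > €1,200, so the cap limits the patient to €1,200 − €854.20 = €345.80.

€345.80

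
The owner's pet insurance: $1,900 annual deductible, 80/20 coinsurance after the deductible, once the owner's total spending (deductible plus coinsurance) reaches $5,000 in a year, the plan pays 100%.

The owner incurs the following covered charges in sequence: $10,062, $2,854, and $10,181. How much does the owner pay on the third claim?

$896.80

Claim 1 — $10,062: $1,900 finishes the deductible; $8,162 goes to coinsurance; owner's 20% is $1,632.40. Cost to owner: $3,532.40. OOP to date $3,532.40.
Claim 2 — $2,854: deductible met; 20% of $2,854 = $570.80. Owner pays $570.80; OOP now $4,103.20.
Claim 3 — $10,181: deductible met; 20% of $10,181 = $2,036.20. OOP would hit $6,139.40 > $5,000, so the cap limits the owner to $5,000 − $4,103.20 = $896.80.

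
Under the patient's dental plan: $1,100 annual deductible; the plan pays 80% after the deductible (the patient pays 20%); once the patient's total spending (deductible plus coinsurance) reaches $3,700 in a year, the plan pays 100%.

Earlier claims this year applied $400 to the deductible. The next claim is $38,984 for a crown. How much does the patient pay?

Deductible still to meet: $1,100 − $400 = $700.
After the $700 deductible portion, $38,984 − $700 = $38,284 is subject to coinsurance.
20% of $38,284 = $7,656.80 falls to the patient.
So the patient owes $700 + $7,656.80 = $8,356.80 before any cap.
Adding $8,356.80 to the $400 already spent would give $8,756.80, which exceeds the $3,700 cap; the patient pays just $3,700 − $400 = $3,300.

$3,300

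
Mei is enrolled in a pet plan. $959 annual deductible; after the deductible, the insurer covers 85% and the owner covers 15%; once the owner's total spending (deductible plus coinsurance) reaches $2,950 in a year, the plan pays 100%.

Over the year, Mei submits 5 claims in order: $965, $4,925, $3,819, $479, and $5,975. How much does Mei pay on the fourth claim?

$71.85

Claim 1 — $965: $959 to deductible, leaving $6; owner's 15% is $0.90. Owner owes $959.90 (running OOP $959.90).
Claim 2 — $4,925: deductible already satisfied, so owner's share is 15% × $4,925 = $738.75. Owner pays $738.75; OOP now $1,698.65.
Claim 3 — $3,819: 15% coinsurance on $3,819 = $572.85. Owner owes $572.85 (running OOP $2,271.50).
Claim 4 — $479: deductible already satisfied, so owner's share is 15% × $479 = $71.85. Owner pays $71.85; OOP now $2,343.35.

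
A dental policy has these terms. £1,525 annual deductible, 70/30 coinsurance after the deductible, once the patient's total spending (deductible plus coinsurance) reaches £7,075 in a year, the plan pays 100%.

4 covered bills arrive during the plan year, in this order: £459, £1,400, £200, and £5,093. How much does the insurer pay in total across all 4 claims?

£3,938.90

Claim 1 (£459): fully absorbed by the deductible. Patient owes £459 (running OOP £459). Plan pays £459 − £459 = £0.
Claim 2 (£1,400): £1,066 finishes the deductible; £334 goes to coinsurance; 30% of £334 = £100.20. Patient owes £1,166.20 (running OOP £1,625.20). Plan pays £1,400 − £1,166.20 = £233.80.
Claim 3 (£200): 30% coinsurance on £200 = £60. Patient pays £60; OOP now £1,685.20. Plan pays £200 − £60 = £140.
Claim 4 (£5,093): 30% coinsurance on £5,093 = £1,527.90. Patient owes £1,527.90 (running OOP £3,213.10). Insurer: £5,093 − £1,527.90 = £3,565.10.
Insurer total = bills − patient's total = £7,152 − £3,213.10 = £3,938.90.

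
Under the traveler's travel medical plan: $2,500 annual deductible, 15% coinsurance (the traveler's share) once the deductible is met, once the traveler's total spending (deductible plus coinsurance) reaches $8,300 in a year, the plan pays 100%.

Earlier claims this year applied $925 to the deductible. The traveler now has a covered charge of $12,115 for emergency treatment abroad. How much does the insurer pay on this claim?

$925 of the $2,500 deductible is already met, leaving $1,575.
After the $1,575 deductible portion, $12,115 − $1,575 = $10,540 is subject to coinsurance.
15% of $10,540 = $1,581 falls to the traveler.
That puts the traveler's cost at $1,575 + $1,581 = $3,156 before any cap.
Year-to-date out-of-pocket becomes $925 + $3,156 = $4,081, still under the $8,300 maximum, so no cap applies.
Insurer pays the balance: $12,115 − $3,156 = $8,959.

$8,959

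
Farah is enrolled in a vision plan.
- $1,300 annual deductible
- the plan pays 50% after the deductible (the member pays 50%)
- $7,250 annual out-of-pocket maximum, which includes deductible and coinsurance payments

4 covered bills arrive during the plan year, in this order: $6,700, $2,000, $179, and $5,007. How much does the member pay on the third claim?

$89.50

Claim 1 ($6,700): $1,300 to deductible, leaving $5,400; coinsurance $5,400 × 50% = $2,700. Member pays $4,000; OOP now $4,000.
Claim 2 ($2,000): deductible met; 50% of $2,000 = $1,000. Member owes $1,000 (running OOP $5,000).
Claim 3 ($179): deductible already satisfied, so member's share is 50% × $179 = $89.50. Member owes $89.50 (running OOP $5,089.50).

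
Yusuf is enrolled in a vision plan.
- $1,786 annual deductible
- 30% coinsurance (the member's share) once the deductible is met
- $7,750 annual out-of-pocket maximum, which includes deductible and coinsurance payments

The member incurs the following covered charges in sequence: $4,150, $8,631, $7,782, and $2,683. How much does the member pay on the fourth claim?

Bill 1, $4,150: $1,786 to deductible, leaving $2,364; 30% of $2,364 = $709.20. Member pays $2,495.20; OOP now $2,495.20.
Bill 2, $8,631: deductible already satisfied, so member's share is 30% × $8,631 = $2,589.30. Member pays $2,589.30; OOP now $5,084.50.
Bill 3, $7,782: deductible met; 30% of $7,782 = $2,334.60. Cost to member: $2,334.60. OOP to date $7,419.10.
Bill 4, $2,683: 30% coinsurance on $2,683 = $804.90. That would push OOP to $8,224, over the $7,750 cap, so member pays $7,750 − $7,419.10 = $330.90.

$330.90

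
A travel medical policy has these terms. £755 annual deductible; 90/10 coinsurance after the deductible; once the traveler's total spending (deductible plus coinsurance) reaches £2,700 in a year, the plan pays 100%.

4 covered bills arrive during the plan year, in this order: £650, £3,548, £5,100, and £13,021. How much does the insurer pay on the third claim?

£4,590

Claim 1 (£650): entire amount goes to the deductible. Cost to traveler: £650. OOP to date £650. Plan pays £650 − £650 = £0.
Claim 2 (£3,548): deductible takes £105, £3,443 remains; 10% of £3,443 = £344.30. Cost to traveler: £449.30. OOP to date £1,099.30. Insurer: £3,548 − £449.30 = £3,098.70.
Claim 3 (£5,100): deductible met; 10% of £5,100 = £510. Cost to traveler: £510. OOP to date £1,609.30. Insurer: £5,100 − £510 = £4,590.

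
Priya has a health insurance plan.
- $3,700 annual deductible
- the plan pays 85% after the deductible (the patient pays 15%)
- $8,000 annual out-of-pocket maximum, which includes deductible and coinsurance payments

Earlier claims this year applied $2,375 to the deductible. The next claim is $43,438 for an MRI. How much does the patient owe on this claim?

$5,625

Remaining deductible: $3,700 − $2,375 = $1,325.
That leaves $43,438 − $1,325 = $42,113 for coinsurance.
Patient's 15% share of $42,113 is $6,316.95.
Patient responsibility before any cap: $1,325 + $6,316.95 = $7,641.95.
Adding $7,641.95 to the $2,375 already spent would give $10,016.95, which exceeds the $8,000 cap; the patient pays just $8,000 − $2,375 = $5,625.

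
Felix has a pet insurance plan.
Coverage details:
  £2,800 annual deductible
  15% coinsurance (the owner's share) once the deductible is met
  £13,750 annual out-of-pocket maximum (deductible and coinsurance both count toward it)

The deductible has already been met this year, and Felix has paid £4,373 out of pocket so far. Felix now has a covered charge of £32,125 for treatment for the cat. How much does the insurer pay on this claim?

£27,306.25

With the deductible met, the entire £32,125 is subject to coinsurance.
Owner's 15% share of £32,125 is £4,818.75.
Cumulative spending £4,373 + £4,818.75 = £9,191.75 stays under the £13,750 maximum.
Insurer pays the balance: £32,125 − £4,818.75 = £27,306.25.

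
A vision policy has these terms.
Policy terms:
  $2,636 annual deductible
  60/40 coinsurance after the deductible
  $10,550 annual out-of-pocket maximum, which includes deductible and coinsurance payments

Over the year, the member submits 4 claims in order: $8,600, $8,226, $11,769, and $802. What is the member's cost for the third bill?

$2,238

Claim 1 — $8,600: $2,636 finishes the deductible; $5,964 goes to coinsurance; 40% of $5,964 = $2,385.60. Member pays $5,021.60; OOP now $5,021.60.
Claim 2 — $8,226: deductible met; 40% of $8,226 = $3,290.40. Member pays $3,290.40; OOP now $8,312.
Claim 3 — $11,769: deductible met; 40% of $11,769 = $4,707.60. Adding that to $8,312 gives $13,019.60, past the $10,550 cap; member pays only $10,550 − $8,312 = $2,238.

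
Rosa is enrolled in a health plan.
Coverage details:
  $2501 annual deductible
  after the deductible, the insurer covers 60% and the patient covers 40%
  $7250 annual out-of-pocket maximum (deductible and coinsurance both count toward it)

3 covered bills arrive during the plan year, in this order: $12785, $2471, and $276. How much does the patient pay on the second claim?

Claim 1 ($12785): $2501 finishes the deductible; $10284 goes to coinsurance; patient's 40% is $4113.60. Cost to patient: $6614.60. OOP to date $6614.60.
Claim 2 ($2471): deductible already satisfied, so patient's share is 40% × $2471 = $988.40. That would push OOP to $7603, over the $7250 cap, so patient pays $7250 − $6614.60 = $635.40.

$635.40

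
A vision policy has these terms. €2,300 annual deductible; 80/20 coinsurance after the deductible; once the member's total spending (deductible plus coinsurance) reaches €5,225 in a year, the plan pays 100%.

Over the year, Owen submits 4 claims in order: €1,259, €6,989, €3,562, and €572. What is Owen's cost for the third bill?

#1 (€1,259): all of it applies to the deductible. Cost to member: €1,259. OOP to date €1,259.
#2 (€6,989): €1,041 finishes the deductible; €5,948 goes to coinsurance; member's 20% is €1,189.60. Member pays €2,230.60; OOP now €3,489.60.
#3 (€3,562): deductible met; 20% of €3,562 = €712.40. Member pays €712.40; OOP now €4,202.

€712.40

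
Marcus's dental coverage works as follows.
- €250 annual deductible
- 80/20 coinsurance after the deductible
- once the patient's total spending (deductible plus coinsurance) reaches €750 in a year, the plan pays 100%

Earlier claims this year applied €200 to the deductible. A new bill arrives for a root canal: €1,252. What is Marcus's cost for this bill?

€290.40

Remaining deductible: €250 − €200 = €50.
The remaining €1,202 (= €1,252 − €50) moves to coinsurance.
Patient's 20% share of €1,202 is €240.40.
That puts the patient's cost at €50 + €240.40 = €290.40 before any cap.
Year-to-date out-of-pocket becomes €200 + €290.40 = €490.40, still under the €750 maximum, so no cap applies.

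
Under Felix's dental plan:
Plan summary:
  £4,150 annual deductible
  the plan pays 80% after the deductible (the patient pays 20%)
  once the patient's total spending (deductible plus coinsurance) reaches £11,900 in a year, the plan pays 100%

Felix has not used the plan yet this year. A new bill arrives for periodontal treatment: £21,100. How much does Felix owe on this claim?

£7,540

Nothing has been paid toward the £4,150 deductible, so the first £4,150 of this charge is applied there.
That leaves £21,100 − £4,150 = £16,950 for coinsurance.
20% of £16,950 = £3,390 falls to the patient.
That puts the patient's cost at £4,150 + £3,390 = £7,540 before any cap.
Year-to-date out-of-pocket becomes £0 + £7,540 = £7,540, still under the £11,900 maximum, so no cap applies.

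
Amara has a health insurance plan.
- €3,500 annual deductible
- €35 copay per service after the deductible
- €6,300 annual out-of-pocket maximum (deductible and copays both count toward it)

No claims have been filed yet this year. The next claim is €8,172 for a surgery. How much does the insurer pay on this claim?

€4,637

Nothing has been paid toward the €3,500 deductible, so the first €3,500 of this charge is applied there.
After the €3,500 deductible portion, €8,172 − €3,500 = €4,672 is subject to the copay.
Copay on this service: €35.
That puts the patient's cost at €3,500 + €35 = €3,535 before any cap.
Total out-of-pocket so far would be €0 + €3,535 = €3,535, below the €6,300 cap — no reduction.
The insurer covers the remainder: €8,172 − €3,535 = €4,637.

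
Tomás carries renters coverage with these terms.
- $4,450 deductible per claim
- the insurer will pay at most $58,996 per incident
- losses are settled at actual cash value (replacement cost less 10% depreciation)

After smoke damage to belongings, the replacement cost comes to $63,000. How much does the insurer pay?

At 10% depreciation, ACV = $63,000 − $6,300 = $56,700.
Subtract the deductible: $56,700 − $4,450 = $52,250.
$52,250 ≤ $58,996, so the limit doesn't bind; insurer pays $52,250.

$52,250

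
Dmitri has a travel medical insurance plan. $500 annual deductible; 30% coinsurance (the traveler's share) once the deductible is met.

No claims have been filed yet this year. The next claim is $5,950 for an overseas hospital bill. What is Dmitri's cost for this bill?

$2,135

Deductible not yet touched, so the first $500 of the bill goes to the deductible.
After the $500 deductible portion, $5,950 − $500 = $5,450 is subject to coinsurance.
Traveler's 30% share of $5,450 is $1,635.
That puts the traveler's cost at $500 + $1,635 = $2,135.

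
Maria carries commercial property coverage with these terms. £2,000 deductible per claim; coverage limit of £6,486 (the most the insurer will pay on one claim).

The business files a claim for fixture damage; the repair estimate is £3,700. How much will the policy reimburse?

Subtract the deductible: £3,700 − £2,000 = £1,700.
£1,700 ≤ £6,486, so the limit doesn't bind; insurer pays £1,700.

£1,700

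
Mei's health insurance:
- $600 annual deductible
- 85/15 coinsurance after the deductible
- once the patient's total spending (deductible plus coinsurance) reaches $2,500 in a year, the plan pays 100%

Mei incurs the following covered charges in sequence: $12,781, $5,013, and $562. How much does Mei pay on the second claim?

Bill 1, $12,781: $600 to deductible, leaving $12,181; coinsurance $12,181 × 15% = $1,827.15. Patient pays $2,427.15; OOP now $2,427.15.
Bill 2, $5,013: deductible already satisfied, so patient's share is 15% × $5,013 = $751.95. That would push OOP to $3,179.10, over the $2,500 cap, so patient pays $2,500 − $2,427.15 = $72.85.

$72.85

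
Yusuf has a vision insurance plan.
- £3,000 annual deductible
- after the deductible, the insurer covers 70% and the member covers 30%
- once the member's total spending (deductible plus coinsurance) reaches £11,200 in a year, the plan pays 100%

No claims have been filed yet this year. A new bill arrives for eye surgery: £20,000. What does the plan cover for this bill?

£11,900

Deductible not yet touched, so the first £3,000 of the bill goes to the deductible.
After the £3,000 deductible portion, £20,000 − £3,000 = £17,000 is subject to coinsurance.
Coinsurance: £17,000 × 30% = £5,100.
So the member owes £3,000 + £5,100 = £8,100 before any cap.
Year-to-date out-of-pocket becomes £0 + £8,100 = £8,100, still under the £11,200 maximum, so no cap applies.
The plan picks up £20,000 − £8,100 = £11,900.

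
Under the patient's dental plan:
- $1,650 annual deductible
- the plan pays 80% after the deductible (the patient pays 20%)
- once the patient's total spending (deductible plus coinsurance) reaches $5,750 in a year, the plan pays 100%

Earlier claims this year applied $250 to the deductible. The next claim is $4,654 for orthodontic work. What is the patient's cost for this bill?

$2,050.80

Deductible still to meet: $1,650 − $250 = $1,400.
The remaining $3,254 (= $4,654 − $1,400) moves to coinsurance.
20% of $3,254 = $650.80 falls to the patient.
That puts the patient's cost at $1,400 + $650.80 = $2,050.80 before any cap.
Cumulative spending $250 + $2,050.80 = $2,300.80 stays under the $5,750 maximum.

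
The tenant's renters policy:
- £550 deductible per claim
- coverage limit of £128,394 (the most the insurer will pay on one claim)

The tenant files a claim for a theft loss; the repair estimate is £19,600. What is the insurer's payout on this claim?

After the deductible, £19,600 − £550 = £19,050 remains.
That's under the £128,394 cap, so the insurer reimburses the full £19,050.

£19,050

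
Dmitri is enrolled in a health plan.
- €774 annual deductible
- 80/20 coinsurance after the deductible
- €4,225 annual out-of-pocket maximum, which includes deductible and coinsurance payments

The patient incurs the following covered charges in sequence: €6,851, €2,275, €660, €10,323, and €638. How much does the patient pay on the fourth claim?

€1,648.60

Bill 1, €6,851: €774 to deductible, leaving €6,077; coinsurance €6,077 × 20% = €1,215.40. Patient pays €1,989.40; OOP now €1,989.40.
Bill 2, €2,275: 20% coinsurance on €2,275 = €455. Cost to patient: €455. OOP to date €2,444.40.
Bill 3, €660: deductible already satisfied, so patient's share is 20% × €660 = €132. Patient owes €132 (running OOP €2,576.40).
Bill 4, €10,323: deductible met; 20% of €10,323 = €2,064.60. Adding that to €2,576.40 gives €4,641, past the €4,225 cap; patient pays only €4,225 − €2,576.40 = €1,648.60.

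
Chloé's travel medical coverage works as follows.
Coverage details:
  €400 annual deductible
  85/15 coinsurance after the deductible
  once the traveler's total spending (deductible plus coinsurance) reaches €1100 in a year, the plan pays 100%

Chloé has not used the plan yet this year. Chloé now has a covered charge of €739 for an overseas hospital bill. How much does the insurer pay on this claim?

The full €400 deductible is still open; €400 of this bill applies to it.
That leaves €739 − €400 = €339 for coinsurance.
15% of €339 = €50.85 falls to the traveler.
Traveler responsibility before any cap: €400 + €50.85 = €450.85.
Year-to-date out-of-pocket becomes €0 + €450.85 = €450.85, still under the €1100 maximum, so no cap applies.
Insurer pays the balance: €739 − €450.85 = €288.15.

€288.15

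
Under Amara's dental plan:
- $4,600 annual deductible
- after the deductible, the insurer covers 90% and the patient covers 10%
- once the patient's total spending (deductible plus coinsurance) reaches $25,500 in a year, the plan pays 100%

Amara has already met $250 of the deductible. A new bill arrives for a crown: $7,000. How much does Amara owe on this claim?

Deductible still to meet: $4,600 − $250 = $4,350.
That leaves $7,000 − $4,350 = $2,650 for coinsurance.
Patient's 10% share of $2,650 is $265.
Patient responsibility before any cap: $4,350 + $265 = $4,615.
Total out-of-pocket so far would be $250 + $4,615 = $4,865, below the $25,500 cap — no reduction.

$4,615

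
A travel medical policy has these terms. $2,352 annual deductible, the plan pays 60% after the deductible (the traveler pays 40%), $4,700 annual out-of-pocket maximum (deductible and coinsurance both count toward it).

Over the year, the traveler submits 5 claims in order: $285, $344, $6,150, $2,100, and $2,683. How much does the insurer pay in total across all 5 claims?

$6,862

Claim 1 ($285): fully absorbed by the deductible. Traveler owes $285 (running OOP $285). Insurer: $285 − $285 = $0.
Claim 2 ($344): all of it applies to the deductible. Cost to traveler: $344. OOP to date $629. Plan pays $344 − $344 = $0.
Claim 3 ($6,150): deductible takes $1,723, $4,427 remains; coinsurance $4,427 × 40% = $1,770.80. Cost to traveler: $3,493.80. OOP to date $4,122.80. Insurer: $6,150 − $3,493.80 = $2,656.20.
Claim 4 ($2,100): deductible already satisfied, so traveler's share is 40% × $2,100 = $840. OOP would hit $4,962.80 > $4,700, so the cap limits the traveler to $4,700 − $4,122.80 = $577.20. Insurer: $2,100 − $577.20 = $1,522.80.
Claim 5 ($2,683): deductible met; 40% of $2,683 = $1,073.20. That would push OOP to $5,773.20, over the $4,700 cap, so traveler pays $4,700 − $4,700 = $0. Plan pays $2,683 − $0 = $2,683.
Insurer total: $0 + $0 + $2,656.20 + $1,522.80 + $2,683 = $6,862.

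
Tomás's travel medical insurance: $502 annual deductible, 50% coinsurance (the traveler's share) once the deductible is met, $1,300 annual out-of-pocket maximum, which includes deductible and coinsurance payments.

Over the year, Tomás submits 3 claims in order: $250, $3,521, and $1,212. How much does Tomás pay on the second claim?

#1 ($250): entire amount goes to the deductible. Cost to traveler: $250. OOP to date $250.
#2 ($3,521): deductible takes $252, $3,269 remains; traveler's 50% is $1,634.50. Deductible plus coinsurance: $252 + $1,634.50 = $1,886.50. OOP would hit $2,136.50 > $1,300, so the cap limits the traveler to $1,300 − $250 = $1,050.

$1,050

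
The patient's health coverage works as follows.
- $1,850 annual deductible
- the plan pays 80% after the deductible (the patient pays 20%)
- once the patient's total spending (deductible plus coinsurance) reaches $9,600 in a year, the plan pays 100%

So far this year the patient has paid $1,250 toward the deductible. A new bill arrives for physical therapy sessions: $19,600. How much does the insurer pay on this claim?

$1,250 of the $1,850 deductible is already met, leaving $600.
The remaining $19,000 (= $19,600 − $600) moves to coinsurance.
20% of $19,000 = $3,800 falls to the patient.
So the patient owes $600 + $3,800 = $4,400 before any cap.
Total out-of-pocket so far would be $1,250 + $4,400 = $5,650, below the $9,600 cap — no reduction.
The plan picks up $19,600 − $4,400 = $15,200.

$15,200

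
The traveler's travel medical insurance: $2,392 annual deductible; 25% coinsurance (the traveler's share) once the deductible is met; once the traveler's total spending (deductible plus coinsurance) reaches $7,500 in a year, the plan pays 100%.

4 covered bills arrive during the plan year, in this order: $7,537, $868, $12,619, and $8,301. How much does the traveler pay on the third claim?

Claim 1 — $7,537: deductible takes $2,392, $5,145 remains; traveler's 25% is $1,286.25. Cost to traveler: $3,678.25. OOP to date $3,678.25.
Claim 2 — $868: deductible met; 25% of $868 = $217. Traveler owes $217 (running OOP $3,895.25).
Claim 3 — $12,619: 25% coinsurance on $12,619 = $3,154.75. Traveler pays $3,154.75; OOP now $7,050.

$3,154.75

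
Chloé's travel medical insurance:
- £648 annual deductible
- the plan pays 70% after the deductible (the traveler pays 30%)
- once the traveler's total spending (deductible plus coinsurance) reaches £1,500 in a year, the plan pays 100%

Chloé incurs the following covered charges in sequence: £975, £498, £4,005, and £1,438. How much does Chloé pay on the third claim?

£604.50

Claim 1 (£975): deductible takes £648, £327 remains; 30% of £327 = £98.10. Traveler pays £746.10; OOP now £746.10.
Claim 2 (£498): 30% coinsurance on £498 = £149.40. Traveler pays £149.40; OOP now £895.50.
Claim 3 (£4,005): 30% coinsurance on £4,005 = £1,201.50. That would push OOP to £2,097, over the £1,500 cap, so traveler pays £1,500 − £895.50 = £604.50.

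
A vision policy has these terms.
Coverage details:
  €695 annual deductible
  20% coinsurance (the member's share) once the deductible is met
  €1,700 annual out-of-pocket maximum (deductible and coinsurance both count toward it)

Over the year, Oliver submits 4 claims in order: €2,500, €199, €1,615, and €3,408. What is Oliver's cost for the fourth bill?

Claim 1 (€2,500): €695 finishes the deductible; €1,805 goes to coinsurance; coinsurance €1,805 × 20% = €361. Member owes €1,056 (running OOP €1,056).
Claim 2 (€199): deductible met; 20% of €199 = €39.80. Cost to member: €39.80. OOP to date €1,095.80.
Claim 3 (€1,615): 20% coinsurance on €1,615 = €323. Member pays €323; OOP now €1,418.80.
Claim 4 (€3,408): deductible already satisfied, so member's share is 20% × €3,408 = €681.60. OOP would hit €2,100.40 > €1,700, so the cap limits the member to €1,700 − €1,418.80 = €281.20.

€281.20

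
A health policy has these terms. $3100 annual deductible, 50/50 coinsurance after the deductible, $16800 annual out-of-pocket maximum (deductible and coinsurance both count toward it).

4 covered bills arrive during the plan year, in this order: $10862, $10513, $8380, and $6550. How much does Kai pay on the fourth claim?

$372.50

Claim 1 — $10862: $3100 finishes the deductible; $7762 goes to coinsurance; coinsurance $7762 × 50% = $3881. Patient owes $6981 (running OOP $6981).
Claim 2 — $10513: deductible already satisfied, so patient's share is 50% × $10513 = $5256.50. Patient pays $5256.50; OOP now $12237.50.
Claim 3 — $8380: deductible already satisfied, so patient's share is 50% × $8380 = $4190. Patient owes $4190 (running OOP $16427.50).
Claim 4 — $6550: deductible met; 50% of $6550 = $3275. OOP would hit $19702.50 > $16800, so the cap limits the patient to $16800 − $16427.50 = $372.50.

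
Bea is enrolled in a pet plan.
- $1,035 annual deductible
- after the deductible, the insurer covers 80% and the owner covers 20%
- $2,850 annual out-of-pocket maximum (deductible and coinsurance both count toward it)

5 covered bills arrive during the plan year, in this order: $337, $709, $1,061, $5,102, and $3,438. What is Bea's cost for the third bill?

$212.20

Claim 1 ($337): all of it applies to the deductible. Owner owes $337 (running OOP $337).
Claim 2 ($709): $698 to deductible, leaving $11; 20% of $11 = $2.20. Owner pays $700.20; OOP now $1,037.20.
Claim 3 ($1,061): deductible already satisfied, so owner's share is 20% × $1,061 = $212.20. Cost to owner: $212.20. OOP to date $1,249.40.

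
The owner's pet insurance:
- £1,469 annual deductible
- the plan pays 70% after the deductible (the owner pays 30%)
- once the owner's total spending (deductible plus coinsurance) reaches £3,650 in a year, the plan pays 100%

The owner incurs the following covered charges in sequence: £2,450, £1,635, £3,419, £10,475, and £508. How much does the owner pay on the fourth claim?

£370.50

Claim 1 (£2,450): £1,469 finishes the deductible; £981 goes to coinsurance; 30% of £981 = £294.30. Owner pays £1,763.30; OOP now £1,763.30.
Claim 2 (£1,635): deductible already satisfied, so owner's share is 30% × £1,635 = £490.50. Owner owes £490.50 (running OOP £2,253.80).
Claim 3 (£3,419): deductible met; 30% of £3,419 = £1,025.70. Owner owes £1,025.70 (running OOP £3,279.50).
Claim 4 (£10,475): deductible met; 30% of £10,475 = £3,142.50. OOP would hit £6,422 > £3,650, so the cap limits the owner to £3,650 − £3,279.50 = £370.50.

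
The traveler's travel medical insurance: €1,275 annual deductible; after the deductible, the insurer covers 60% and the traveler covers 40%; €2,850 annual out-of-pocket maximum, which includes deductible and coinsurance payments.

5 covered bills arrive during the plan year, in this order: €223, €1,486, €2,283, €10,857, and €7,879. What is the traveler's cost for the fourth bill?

#1 (€223): fully absorbed by the deductible. Traveler owes €223 (running OOP €223).
#2 (€1,486): €1,052 to deductible, leaving €434; coinsurance €434 × 40% = €173.60. Cost to traveler: €1,225.60. OOP to date €1,448.60.
#3 (€2,283): deductible already satisfied, so traveler's share is 40% × €2,283 = €913.20. Traveler owes €913.20 (running OOP €2,361.80).
#4 (€10,857): deductible met; 40% of €10,857 = €4,342.80. Adding that to €2,361.80 gives €6,704.60, past the €2,850 cap; traveler pays only €2,850 − €2,361.80 = €488.20.

€488.20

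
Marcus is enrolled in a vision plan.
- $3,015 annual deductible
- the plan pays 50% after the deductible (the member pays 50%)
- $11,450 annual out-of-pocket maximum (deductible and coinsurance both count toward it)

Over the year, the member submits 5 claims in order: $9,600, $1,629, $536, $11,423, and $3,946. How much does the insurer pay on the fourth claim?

$7,363

Bill 1, $9,600: deductible takes $3,015, $6,585 remains; member's 50% is $3,292.50. Cost to member: $6,307.50. OOP to date $6,307.50. Plan pays $9,600 − $6,307.50 = $3,292.50.
Bill 2, $1,629: deductible already satisfied, so member's share is 50% × $1,629 = $814.50. Cost to member: $814.50. OOP to date $7,122. Insurer: $1,629 − $814.50 = $814.50.
Bill 3, $536: 50% coinsurance on $536 = $268. Member pays $268; OOP now $7,390. Plan pays $536 − $268 = $268.
Bill 4, $11,423: 50% coinsurance on $11,423 = $5,711.50. OOP would hit $13,101.50 > $11,450, so the cap limits the member to $11,450 − $7,390 = $4,060. Plan pays $11,423 − $4,060 = $7,363.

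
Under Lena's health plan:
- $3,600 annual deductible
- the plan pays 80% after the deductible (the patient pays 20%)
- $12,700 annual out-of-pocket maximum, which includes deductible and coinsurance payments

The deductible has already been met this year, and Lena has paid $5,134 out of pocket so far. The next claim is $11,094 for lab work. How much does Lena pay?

$2,218.80

The deductible is already satisfied, so the full bill goes to coinsurance.
20% of $11,094 = $2,218.80 falls to the patient.
Cumulative spending $5,134 + $2,218.80 = $7,352.80 stays under the $12,700 maximum.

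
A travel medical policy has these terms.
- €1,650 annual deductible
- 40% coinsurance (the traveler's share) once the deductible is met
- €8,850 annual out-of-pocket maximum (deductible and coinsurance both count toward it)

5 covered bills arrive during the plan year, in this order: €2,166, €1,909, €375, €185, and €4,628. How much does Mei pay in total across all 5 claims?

Claim 1 — €2,166: €1,650 to deductible, leaving €516; 40% of €516 = €206.40. Traveler owes €1,856.40 (running OOP €1,856.40).
Claim 2 — €1,909: 40% coinsurance on €1,909 = €763.60. Traveler pays €763.60; OOP now €2,620.
Claim 3 — €375: deductible already satisfied, so traveler's share is 40% × €375 = €150. Traveler owes €150 (running OOP €2,770).
Claim 4 — €185: 40% coinsurance on €185 = €74. Traveler owes €74 (running OOP €2,844).
Claim 5 — €4,628: deductible met; 40% of €4,628 = €1,851.20. Cost to traveler: €1,851.20. OOP to date €4,695.20.
Total paid by the traveler: €1,856.40 + €763.60 + €150 + €74 + €1,851.20 = €4,695.20.

€4,695.20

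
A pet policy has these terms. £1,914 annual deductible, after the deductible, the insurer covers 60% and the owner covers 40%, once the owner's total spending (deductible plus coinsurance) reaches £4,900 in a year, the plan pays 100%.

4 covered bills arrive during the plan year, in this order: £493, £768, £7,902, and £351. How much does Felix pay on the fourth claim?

£86.40

Claim 1 (£493): entire amount goes to the deductible. Owner owes £493 (running OOP £493).
Claim 2 (£768): fully absorbed by the deductible. Owner owes £768 (running OOP £1,261).
Claim 3 (£7,902): £653 to deductible, leaving £7,249; 40% of £7,249 = £2,899.60. Cost to owner: £3,552.60. OOP to date £4,813.60.
Claim 4 (£351): deductible met; 40% of £351 = £140.40. OOP would hit £4,954 > £4,900, so the cap limits the owner to £4,900 − £4,813.60 = £86.40.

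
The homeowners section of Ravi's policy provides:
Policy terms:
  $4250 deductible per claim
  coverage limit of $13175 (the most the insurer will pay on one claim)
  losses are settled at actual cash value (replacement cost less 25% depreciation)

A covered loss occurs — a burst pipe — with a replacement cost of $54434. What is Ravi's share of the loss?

At 25% depreciation, ACV = $54434 − $13608.50 = $40825.50.
After the deductible, $40825.50 − $4250 = $36575.50 remains.
$36575.50 exceeds the $13175 limit, so the insurer pays the limit: $13175.
The homeowner bears the rest of the original loss: $54434 − $13175 = $41259.

$41259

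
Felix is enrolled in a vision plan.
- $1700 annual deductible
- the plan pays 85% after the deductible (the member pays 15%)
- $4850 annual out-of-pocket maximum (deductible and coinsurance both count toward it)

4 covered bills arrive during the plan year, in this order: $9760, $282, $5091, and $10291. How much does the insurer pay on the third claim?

$4327.35

Claim 1 — $9760: $1700 finishes the deductible; $8060 goes to coinsurance; member's 15% is $1209. Member pays $2909; OOP now $2909. Insurer: $9760 − $2909 = $6851.
Claim 2 — $282: deductible met; 15% of $282 = $42.30. Member owes $42.30 (running OOP $2951.30). Plan pays $282 − $42.30 = $239.70.
Claim 3 — $5091: deductible already satisfied, so member's share is 15% × $5091 = $763.65. Cost to member: $763.65. OOP to date $3714.95. Plan pays $5091 − $763.65 = $4327.35.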